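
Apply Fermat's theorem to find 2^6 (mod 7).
By Fermat's Little Theorem, 2^{6} ≡ 1 (mod 7) since 7 is prime and gcd(2, 7) = 1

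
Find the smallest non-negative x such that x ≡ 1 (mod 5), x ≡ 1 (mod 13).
1

Using the Chinese Remainder Theorem:
M = product of moduli = 65
For equation 1: M_1 = 13, 13 ≡ 3 (mod 5), inverse of 13 mod 5 is 2 (check: 3 × 2 = 6 ≡ 1 (mod 5))
For equation 2: M_2 = 5, 5 ≡ 5 (mod 13), inverse of 5 mod 13 is 8 (check: 5 × 8 = 40 ≡ 1 (mod 13))
Combine: x ≡ Σ r_i×M_i×(M_i⁻¹ mod m_i) = 1×13×2 + 1×5×8 = 26 + 40 = 66
66 mod 65 = 1
x ≡ 1 (mod 65)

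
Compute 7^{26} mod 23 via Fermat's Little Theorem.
9

By Fermat's Little Theorem, a^(p-1) ≡ 1 (mod p) for prime p and gcd(a, p) = 1
Here p = 23, so 7^22 ≡ 1 (mod 23)
We can reduce the exponent: 26 mod 22 = 4
So 7^26 ≡ 7^4 (mod 23)
Computing: 7^4 mod 23 = 9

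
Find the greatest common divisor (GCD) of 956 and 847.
1

Using the Euclidean algorithm:
956 = 1 × 847 + 109
847 = 7 × 109 + 84
109 = 1 × 84 + 25
84 = 3 × 25 + 9
25 = 2 × 9 + 7
9 = 1 × 7 + 2
7 = 3 × 2 + 1
2 = 2 × 1 + 0

GCD(956, 847) = 1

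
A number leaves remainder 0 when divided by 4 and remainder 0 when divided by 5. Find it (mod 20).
M = 4 × 5 = 20. M₁ = 5, y₁ ≡ 1 (mod 4). M₂ = 4, y₂ ≡ 4 (mod 5). m = 0×5×1 + 0×4×4 ≡ 0 (mod 20)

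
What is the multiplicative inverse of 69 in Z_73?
69^(-1) ≡ 18 (mod 73). Verification: 69 × 18 = 1242 ≡ 1 (mod 73)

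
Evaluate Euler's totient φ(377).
336

Prime factorization: 377 = 13 × 29
Using the formula φ(n) = n × Π(1 - 1/p) for each prime factor p:
φ(377) = 377 × (1 - 1/13) × (1 - 1/29)
φ(377) = 336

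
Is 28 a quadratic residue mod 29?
By Euler's criterion: 28^{14} ≡ 1 (mod 29). Since this equals 1, 28 is a QR.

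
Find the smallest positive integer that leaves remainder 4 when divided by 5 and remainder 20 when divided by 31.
M = 5 × 31 = 155. M₁ = 31, y₁ ≡ 1 (mod 5). M₂ = 5, y₂ ≡ 25 (mod 31). n = 4×31×1 + 20×5×25 ≡ 144 (mod 155). The smallest positive such number is 144.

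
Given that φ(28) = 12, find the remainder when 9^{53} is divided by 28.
By Euler: 9^{12} ≡ 1 (mod 28) since gcd(9, 28) = 1. 53 = 4×12 + 5. So 9^{53} ≡ 9^{5} ≡ 25 (mod 28)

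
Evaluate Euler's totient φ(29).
28

Prime factorization: 29 = 29
Using the formula φ(n) = n × Π(1 - 1/p) for each prime factor p:
φ(29) = 29 × (1 - 1/29)
φ(29) = 28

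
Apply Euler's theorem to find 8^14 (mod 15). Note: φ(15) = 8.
By Euler: 8^{8} ≡ 1 (mod 15) since gcd(8, 15) = 1. 14 = 1×8 + 6. So 8^{14} ≡ 8^{6} ≡ 4 (mod 15)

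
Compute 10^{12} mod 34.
30

Using successive squaring:
Binary expansion of 12: 1100
Powers of 10 mod 34 (each is the square of the previous):
  10^1 ≡ 10 (mod 34)
  10^2 ≡ 10² = 100 ≡ 32 (mod 34)
  10^4 ≡ 32² = 1024 ≡ 4 (mod 34)
  10^8 ≡ 4² = 16 ≡ 16 (mod 34)
12 = 8 + 4, so 10^12 = 10^8 × 10^4 ≡ 16 × 4 (mod 34)
Multiplying step by step:
  16 × 4 = 64 ≡ 30 (mod 34)
Result: 10^12 ≡ 30 (mod 34)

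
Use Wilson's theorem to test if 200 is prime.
(199)! mod 200 = 0. Since 0 ≢ -1 (mod 200), 200 is not prime.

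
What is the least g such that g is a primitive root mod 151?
p - 1 = 150 has prime divisors 2, 3, 5. h is a primitive root mod 151 iff h^(150/q) ≢ 1 (mod 151) for each such q.
h = 2: 2^75 ≡ 1, 2^50 ≡ 32, 2^30 ≡ 1 (mod 151); 2^75 ≡ 1, so not a primitive root.
h = 3: 3^75 ≡ 150, 3^50 ≡ 1, 3^30 ≡ 59 (mod 151); 3^50 ≡ 1, so not a primitive root.
h = 4: 4^75 ≡ 1, 4^50 ≡ 118, 4^30 ≡ 1 (mod 151); 4^75 ≡ 1, so not a primitive root.
h = 5: 5^75 ≡ 1, 5^50 ≡ 32, 5^30 ≡ 8 (mod 151); 5^75 ≡ 1, so not a primitive root.
h = 6: 6^75 ≡ 150, 6^50 ≡ 32, 6^30 ≡ 59 (mod 151); none is 1, so 6 has order 150 and is a primitive root.
The smallest primitive root mod 151 is g = 6.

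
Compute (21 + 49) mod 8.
6

(21 + 49) = 70
70 mod 8 = 6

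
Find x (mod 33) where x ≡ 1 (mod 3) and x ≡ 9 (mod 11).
M = 3 × 11 = 33. M₁ = 11, y₁ ≡ 2 (mod 3). M₂ = 3, y₂ ≡ 4 (mod 11). x = 1×11×2 + 9×3×4 ≡ 31 (mod 33)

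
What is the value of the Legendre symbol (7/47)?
(7/47) = 7^{23} mod 47 = 1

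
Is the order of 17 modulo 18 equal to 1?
No, the actual order is 2, not 1.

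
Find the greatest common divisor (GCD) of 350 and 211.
1

Using the Euclidean algorithm:
350 = 1 × 211 + 139
211 = 1 × 139 + 72
139 = 1 × 72 + 67
72 = 1 × 67 + 5
67 = 13 × 5 + 2
5 = 2 × 2 + 1
2 = 2 × 1 + 0

GCD(350, 211) = 1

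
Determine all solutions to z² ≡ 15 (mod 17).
The square roots of 15 mod 17 are 7 and 10. Verify: 7² = 49 ≡ 15 (mod 17)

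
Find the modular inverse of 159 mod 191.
159^(-1) ≡ 185 (mod 191). Verification: 159 × 185 = 29415 ≡ 1 (mod 191)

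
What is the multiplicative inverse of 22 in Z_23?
22

Using Extended Euclidean Algorithm:
gcd(22, 23) = 1
Bezout coefficients: 22 × -1 + 23 × 1 = 1
So 22 × -1 ≡ 1 (mod 23)
The inverse is -1 mod 23 = 22
Verification: 22 × 22 = 484 = 21 × 23 + 1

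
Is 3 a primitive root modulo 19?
Yes

To verify, check if 3^(18/q) ≢ 1 (mod 19) for each prime divisor q of 18
Divisors of 18 = 18: [1, 2, 3, 6, 9, 18]
  3^(18/2) = 3^9 ≡ 18 (mod 19)
  3^(18/3) = 3^6 ≡ 7 (mod 19)
Conclusion: 3 is a primitive root modulo 19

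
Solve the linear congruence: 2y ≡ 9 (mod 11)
10

Since gcd(2, 11) = 1 divides 9, a solution exists.
Multiply both sides by the inverse of 2 mod 11:
  2^(-1) mod 11 = 6
  x ≡ 6 × 9 ≡ 54 ≡ 10 (mod 11)
Verification: 2 × 10 = 20 = 1 × 11 + 9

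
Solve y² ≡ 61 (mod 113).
The square roots of 61 mod 113 are 20 and 93. Verify: 20² = 400 ≡ 61 (mod 113)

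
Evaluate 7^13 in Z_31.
Using repeated squaring. 13 = 8 + 4 + 1 (binary 1101). Repeated squaring mod 31: 7^1 ≡ 7; 7^2 ≡ 7² = 49 ≡ 18; 7^4 ≡ 18² = 324 ≡ 14; 7^8 ≡ 14² = 196 ≡ 10. Multiply: 7^13 = 7^8 × 7^4 × 7^1 ≡ 10 × 14 × 7 (mod 31): 10 × 14 = 140 ≡ 16; 16 × 7 = 112 ≡ 19. So 7^13 ≡ 19 (mod 31).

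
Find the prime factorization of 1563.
3 × 521

Divide by primes starting from smallest:
1563 ÷ 3 = 521
521 ÷ 521 = 1

1563 = 3 × 521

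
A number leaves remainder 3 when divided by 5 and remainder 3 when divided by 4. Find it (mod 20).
M = 5 × 4 = 20. M₁ = 4, y₁ ≡ 4 (mod 5). M₂ = 5, y₂ ≡ 1 (mod 4). n = 3×4×4 + 3×5×1 ≡ 3 (mod 20)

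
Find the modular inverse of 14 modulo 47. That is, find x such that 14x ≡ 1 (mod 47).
37

Using Extended Euclidean Algorithm:
gcd(14, 47) = 1
Bezout coefficients: 14 × -10 + 47 × 3 = 1
So 14 × -10 ≡ 1 (mod 47)
The inverse is -10 mod 47 = 37
Verification: 14 × 37 = 518 = 11 × 47 + 1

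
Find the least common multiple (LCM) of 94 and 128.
6016

First find GCD(94, 128) using the Euclidean algorithm:
94 = 0 × 128 + 94
128 = 1 × 94 + 34
94 = 2 × 34 + 26
34 = 1 × 26 + 8
26 = 3 × 8 + 2
8 = 4 × 2 + 0
GCD(94, 128) = 2

LCM formula: LCM(a, b) = (a × b) / GCD(a, b)
LCM(94, 128) = (94 × 128) / 2
LCM(94, 128) = 12032 / 2
LCM(94, 128) = 6016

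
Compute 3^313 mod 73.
Using Fermat: 3^{72} ≡ 1 (mod 73). 313 ≡ 25 (mod 72). So 3^{313} ≡ 3^{25} ≡ 3 (mod 73)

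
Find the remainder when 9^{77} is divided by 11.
By Fermat: 9^{10} ≡ 1 (mod 11). 77 = 7×10 + 7. So 9^{77} ≡ 9^{7} ≡ 4 (mod 11)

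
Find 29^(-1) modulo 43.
3

Using Extended Euclidean Algorithm:
gcd(29, 43) = 1
Bezout coefficients: 29 × 3 + 43 × -2 = 1
So 29 × 3 ≡ 1 (mod 43)
The inverse is 3 mod 43 = 3
Verification: 29 × 3 = 87 = 2 × 43 + 1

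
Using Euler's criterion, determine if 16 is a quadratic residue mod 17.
By Euler's criterion: 16^{8} ≡ 1 (mod 17). Since this equals 1, 16 is a QR.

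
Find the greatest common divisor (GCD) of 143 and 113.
1

Using the Euclidean algorithm:
143 = 1 × 113 + 30
113 = 3 × 30 + 23
30 = 1 × 23 + 7
23 = 3 × 7 + 2
7 = 3 × 2 + 1
2 = 2 × 1 + 0

GCD(143, 113) = 1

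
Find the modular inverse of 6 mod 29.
6^(-1) ≡ 5 (mod 29). Verification: 6 × 5 = 30 ≡ 1 (mod 29)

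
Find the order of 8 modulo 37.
Powers of 8 mod 37: 8^1≡8, 8^2≡27, 8^3≡31, 8^4≡26, 8^5≡23, 8^6≡36, 8^7≡29, 8^8≡10, 8^9≡6, 8^10≡11, 8^11≡14, 8^12≡1. Order = 12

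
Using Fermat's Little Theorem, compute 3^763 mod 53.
By Fermat: 3^{52} ≡ 1 (mod 53). 763 ≡ 35 (mod 52). So 3^{763} ≡ 3^{35} ≡ 33 (mod 53)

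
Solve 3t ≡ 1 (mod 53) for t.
3^(-1) ≡ 18 (mod 53). Verification: 3 × 18 = 54 ≡ 1 (mod 53)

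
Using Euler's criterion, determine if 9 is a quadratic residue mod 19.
By Euler's criterion: 9^{9} ≡ 1 (mod 19). Since this equals 1, 9 is a QR.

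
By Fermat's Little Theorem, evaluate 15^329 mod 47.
By Fermat: 15^{46} ≡ 1 (mod 47). 329 = 7×46 + 7. So 15^{329} ≡ 15^{7} ≡ 40 (mod 47)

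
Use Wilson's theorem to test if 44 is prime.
(43)! mod 44 = 0. Since 0 ≢ -1 (mod 44), 44 is not prime.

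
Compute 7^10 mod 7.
7 ≡ 0 (mod 7). 10 = 8 + 2 (binary 1010). Repeated squaring mod 7: 0^1 ≡ 0; 0^2 ≡ 0² = 0 ≡ 0; 0^4 ≡ 0² = 0 ≡ 0; 0^8 ≡ 0² = 0 ≡ 0. Multiply: 7^10 ≡ 0^8 × 0^2 ≡ 0 × 0 (mod 7): 0 × 0 = 0 ≡ 0. So 7^10 ≡ 0 (mod 7).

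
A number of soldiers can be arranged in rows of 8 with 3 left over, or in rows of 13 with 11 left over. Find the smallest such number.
M = 8 × 13 = 104. M₁ = 13, y₁ ≡ 5 (mod 8). M₂ = 8, y₂ ≡ 5 (mod 13). n = 3×13×5 + 11×8×5 ≡ 11 (mod 104). The smallest positive such number is 11.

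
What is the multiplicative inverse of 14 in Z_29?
14^(-1) ≡ 27 (mod 29). Verification: 14 × 27 = 378 ≡ 1 (mod 29)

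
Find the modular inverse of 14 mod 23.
14^(-1) ≡ 5 (mod 23). Verification: 14 × 5 = 70 ≡ 1 (mod 23)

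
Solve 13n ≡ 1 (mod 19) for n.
13^(-1) ≡ 3 (mod 19). Verification: 13 × 3 = 39 ≡ 1 (mod 19)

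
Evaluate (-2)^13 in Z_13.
Using Fermat: (-2)^{12} ≡ 1 (mod 13). 13 ≡ 1 (mod 12). So (-2)^{13} ≡ (-2)^{1} ≡ 11 (mod 13)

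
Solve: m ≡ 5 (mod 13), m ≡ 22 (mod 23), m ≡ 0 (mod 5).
M = 13 × 23 × 5 = 1495. M₁ = 115, y₁ ≡ 6 (mod 13). M₂ = 65, y₂ ≡ 17 (mod 23). M₃ = 299, y₃ ≡ 4 (mod 5). m = 5×115×6 + 22×65×17 + 0×299×4 ≡ 850 (mod 1495)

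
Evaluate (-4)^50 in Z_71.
Using repeated squaring. (-4) ≡ 67 (mod 71). 50 = 32 + 16 + 2 (binary 110010). Repeated squaring mod 71: 67^1 ≡ 67; 67^2 ≡ 67² = 4489 ≡ 16; 67^4 ≡ 16² = 256 ≡ 43; 67^8 ≡ 43² = 1849 ≡ 3; 67^16 ≡ 3² = 9 ≡ 9; 67^32 ≡ 9² = 81 ≡ 10. Multiply: (-4)^50 ≡ 67^32 × 67^16 × 67^2 ≡ 10 × 9 × 16 (mod 71): 10 × 9 = 90 ≡ 19; 19 × 16 = 304 ≡ 20. So (-4)^50 ≡ 20 (mod 71).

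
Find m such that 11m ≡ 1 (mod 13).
11^(-1) ≡ 6 (mod 13). Verification: 11 × 6 = 66 ≡ 1 (mod 13)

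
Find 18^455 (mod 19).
Using Fermat: 18^{18} ≡ 1 (mod 19). 455 ≡ 5 (mod 18). So 18^{455} ≡ 18^{5} ≡ 18 (mod 19)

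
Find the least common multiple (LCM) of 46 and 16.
368

First find GCD(46, 16) using the Euclidean algorithm:
46 = 2 × 16 + 14
16 = 1 × 14 + 2
14 = 7 × 2 + 0
GCD(46, 16) = 2

LCM formula: LCM(a, b) = (a × b) / GCD(a, b)
LCM(46, 16) = (46 × 16) / 2
LCM(46, 16) = 736 / 2
LCM(46, 16) = 368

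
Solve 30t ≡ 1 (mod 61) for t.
59

Using Extended Euclidean Algorithm:
gcd(30, 61) = 1
Bezout coefficients: 30 × -2 + 61 × 1 = 1
So 30 × -2 ≡ 1 (mod 61)
The inverse is -2 mod 61 = 59
Verification: 30 × 59 = 1770 = 29 × 61 + 1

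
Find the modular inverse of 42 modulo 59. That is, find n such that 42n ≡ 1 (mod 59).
52

Using Extended Euclidean Algorithm:
gcd(42, 59) = 1
Bezout coefficients: 42 × -7 + 59 × 5 = 1
So 42 × -7 ≡ 1 (mod 59)
The inverse is -7 mod 59 = 52
Verification: 42 × 52 = 2184 = 37 × 59 + 1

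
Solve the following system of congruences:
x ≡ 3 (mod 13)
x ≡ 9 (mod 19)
237

Using the Chinese Remainder Theorem:
M = product of moduli = 247
For equation 1: M_1 = 19, 19 ≡ 6 (mod 13), inverse of 19 mod 13 is 11 (check: 6 × 11 = 66 ≡ 1 (mod 13))
For equation 2: M_2 = 13, 13 ≡ 13 (mod 19), inverse of 13 mod 19 is 3 (check: 13 × 3 = 39 ≡ 1 (mod 19))
Combine: x ≡ Σ r_i×M_i×(M_i⁻¹ mod m_i) = 3×19×11 + 9×13×3 = 627 + 351 = 978
978 mod 247 = 237
x ≡ 237 (mod 247)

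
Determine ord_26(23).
Powers of 23 mod 26: 23^1≡23, 23^2≡9, 23^3≡25, 23^4≡3, 23^5≡17, 23^6≡1. Order = 6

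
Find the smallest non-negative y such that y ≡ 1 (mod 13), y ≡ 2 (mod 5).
27

Using the Chinese Remainder Theorem:
M = product of moduli = 65
For equation 1: M_1 = 5, 5 ≡ 5 (mod 13), inverse of 5 mod 13 is 8 (check: 5 × 8 = 40 ≡ 1 (mod 13))
For equation 2: M_2 = 13, 13 ≡ 3 (mod 5), inverse of 13 mod 5 is 2 (check: 3 × 2 = 6 ≡ 1 (mod 5))
Combine: y ≡ Σ r_i×M_i×(M_i⁻¹ mod m_i) = 1×5×8 + 2×13×2 = 40 + 52 = 92
92 mod 65 = 27
y ≡ 27 (mod 65)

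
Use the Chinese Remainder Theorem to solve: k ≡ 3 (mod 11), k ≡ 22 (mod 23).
M = 11 × 23 = 253. M₁ = 23, y₁ ≡ 1 (mod 11). M₂ = 11, y₂ ≡ 21 (mod 23). k = 3×23×1 + 22×11×21 ≡ 91 (mod 253)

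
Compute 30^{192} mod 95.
20

Using successive squaring:
Binary expansion of 192: 11000000
Powers of 30 mod 95 (each is the square of the previous):
  30^1 ≡ 30 (mod 95)
  30^2 ≡ 30² = 900 ≡ 45 (mod 95)
  30^4 ≡ 45² = 2025 ≡ 30 (mod 95)
  30^8 ≡ 30² = 900 ≡ 45 (mod 95)
  30^16 ≡ 45² = 2025 ≡ 30 (mod 95)
  30^32 ≡ 30² = 900 ≡ 45 (mod 95)
  30^64 ≡ 45² = 2025 ≡ 30 (mod 95)
  30^128 ≡ 30² = 900 ≡ 45 (mod 95)
192 = 128 + 64, so 30^192 = 30^128 × 30^64 ≡ 45 × 30 (mod 95)
Multiplying step by step:
  45 × 30 = 1350 ≡ 20 (mod 95)
Result: 30^192 ≡ 20 (mod 95)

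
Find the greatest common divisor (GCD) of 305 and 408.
1

Using the Euclidean algorithm:
305 = 0 × 408 + 305
408 = 1 × 305 + 103
305 = 2 × 103 + 99
103 = 1 × 99 + 4
99 = 24 × 4 + 3
4 = 1 × 3 + 1
3 = 3 × 1 + 0

GCD(305, 408) = 1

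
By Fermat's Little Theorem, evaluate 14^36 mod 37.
By Fermat's Little Theorem, 14^{36} ≡ 1 (mod 37) since 37 is prime and gcd(14, 37) = 1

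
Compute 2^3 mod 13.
3 = 2 + 1 (binary 11). Repeated squaring mod 13: 2^1 ≡ 2; 2^2 ≡ 2² = 4 ≡ 4. Multiply: 2^3 = 2^2 × 2^1 ≡ 4 × 2 (mod 13): 4 × 2 = 8 ≡ 8. So 2^3 ≡ 8 (mod 13).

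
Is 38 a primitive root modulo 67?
No

To verify, check if 38^(66/q) ≢ 1 (mod 67) for each prime divisor q of 66
Divisors of 66 = 66: [1, 2, 3, 6, 11, 22, 33, 66]
  38^(66/11) = 38^6 ≡ 1 (mod 67)
  38^(66/2) = 38^33 ≡ 66 (mod 67)
  38^(66/3) = 38^22 ≡ 29 (mod 67)
Conclusion: 38 is not a primitive root modulo 67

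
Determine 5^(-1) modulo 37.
5^(-1) ≡ 15 (mod 37). Verification: 5 × 15 = 75 ≡ 1 (mod 37)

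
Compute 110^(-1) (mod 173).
110^(-1) ≡ 162 (mod 173). Verification: 110 × 162 = 17820 ≡ 1 (mod 173)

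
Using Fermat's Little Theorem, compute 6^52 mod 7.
By Fermat: 6^{6} ≡ 1 (mod 7). 52 = 8×6 + 4. So 6^{52} ≡ 6^{4} ≡ 1 (mod 7)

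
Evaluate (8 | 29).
(8/29) = 8^{14} mod 29 = -1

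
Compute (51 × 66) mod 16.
6

(51 × 66) = 3366
3366 mod 16 = 6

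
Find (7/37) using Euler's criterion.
(7/37) = 7^{18} mod 37 = 1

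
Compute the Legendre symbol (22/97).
(22/97) = 22^{48} mod 97 = 1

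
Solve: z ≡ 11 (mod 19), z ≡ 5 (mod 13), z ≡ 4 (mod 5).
M = 19 × 13 × 5 = 1235. M₁ = 65, y₁ ≡ 12 (mod 19). M₂ = 95, y₂ ≡ 10 (mod 13). M₃ = 247, y₃ ≡ 3 (mod 5). z = 11×65×12 + 5×95×10 + 4×247×3 ≡ 239 (mod 1235)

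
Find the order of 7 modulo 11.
Powers of 7 mod 11: 7^1≡7, 7^2≡5, 7^3≡2, 7^4≡3, 7^5≡10, 7^6≡4, 7^7≡6, 7^8≡9, 7^9≡8, 7^10≡1. Order = 10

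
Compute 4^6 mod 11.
6 = 4 + 2 (binary 110). Repeated squaring mod 11: 4^1 ≡ 4; 4^2 ≡ 4² = 16 ≡ 5; 4^4 ≡ 5² = 25 ≡ 3. Multiply: 4^6 = 4^4 × 4^2 ≡ 3 × 5 (mod 11): 3 × 5 = 15 ≡ 4. So 4^6 ≡ 4 (mod 11).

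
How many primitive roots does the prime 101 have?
Number of primitive roots mod 101 = φ(100) = 40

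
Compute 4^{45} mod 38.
20

Using successive squaring:
Binary expansion of 45: 101101
Powers of 4 mod 38 (each is the square of the previous):
  4^1 ≡ 4 (mod 38)
  4^2 ≡ 4² = 16 ≡ 16 (mod 38)
  4^4 ≡ 16² = 256 ≡ 28 (mod 38)
  4^8 ≡ 28² = 784 ≡ 24 (mod 38)
  4^16 ≡ 24² = 576 ≡ 6 (mod 38)
  4^32 ≡ 6² = 36 ≡ 36 (mod 38)
45 = 32 + 8 + 4 + 1, so 4^45 = 4^32 × 4^8 × 4^4 × 4^1 ≡ 36 × 24 × 28 × 4 (mod 38)
Multiplying step by step:
  36 × 24 = 864 ≡ 28 (mod 38)
  28 × 28 = 784 ≡ 24 (mod 38)
  24 × 4 = 96 ≡ 20 (mod 38)
Result: 4^45 ≡ 20 (mod 38)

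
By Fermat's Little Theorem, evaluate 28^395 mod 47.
By Fermat: 28^{46} ≡ 1 (mod 47). 395 = 8×46 + 27. So 28^{395} ≡ 28^{27} ≡ 37 (mod 47)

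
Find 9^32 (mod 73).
Using repeated squaring. 32 = 32 (binary 100000). Repeated squaring mod 73: 9^1 ≡ 9; 9^2 ≡ 9² = 81 ≡ 8; 9^4 ≡ 8² = 64 ≡ 64; 9^8 ≡ 64² = 4096 ≡ 8; 9^16 ≡ 8² = 64 ≡ 64; 9^32 ≡ 64² = 4096 ≡ 8. So 9^32 ≡ 8 (mod 73).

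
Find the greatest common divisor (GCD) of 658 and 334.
2

Using the Euclidean algorithm:
658 = 1 × 334 + 324
334 = 1 × 324 + 10
324 = 32 × 10 + 4
10 = 2 × 4 + 2
4 = 2 × 2 + 0

GCD(658, 334) = 2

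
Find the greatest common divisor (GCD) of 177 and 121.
1

Using the Euclidean algorithm:
177 = 1 × 121 + 56
121 = 2 × 56 + 9
56 = 6 × 9 + 2
9 = 4 × 2 + 1
2 = 2 × 1 + 0

GCD(177, 121) = 1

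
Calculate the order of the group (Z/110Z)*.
40

Prime factorization: 110 = 2 × 5 × 11
Using the formula φ(n) = n × Π(1 - 1/p) for each prime factor p:
φ(110) = 110 × (1 - 1/2) × (1 - 1/5) × (1 - 1/11)
φ(110) = 40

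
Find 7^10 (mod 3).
7 ≡ 1 (mod 3). 10 = 8 + 2 (binary 1010). Repeated squaring mod 3: 1^1 ≡ 1; 1^2 ≡ 1² = 1 ≡ 1; 1^4 ≡ 1² = 1 ≡ 1; 1^8 ≡ 1² = 1 ≡ 1. Multiply: 7^10 ≡ 1^8 × 1^2 ≡ 1 × 1 (mod 3): 1 × 1 = 1 ≡ 1. So 7^10 ≡ 1 (mod 3).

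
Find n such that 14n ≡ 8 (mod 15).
7

Since gcd(14, 15) = 1 divides 8, a solution exists.
Multiply both sides by the inverse of 14 mod 15:
  14^(-1) mod 15 = 14
  x ≡ 14 × 8 ≡ 112 ≡ 7 (mod 15)
Verification: 14 × 7 = 98 = 6 × 15 + 8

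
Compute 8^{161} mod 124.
8

Using successive squaring:
Binary expansion of 161: 10100001
Powers of 8 mod 124 (each is the square of the previous):
  8^1 ≡ 8 (mod 124)
  8^2 ≡ 8² = 64 ≡ 64 (mod 124)
  8^4 ≡ 64² = 4096 ≡ 4 (mod 124)
  8^8 ≡ 4² = 16 ≡ 16 (mod 124)
  8^16 ≡ 16² = 256 ≡ 8 (mod 124)
  8^32 ≡ 8² = 64 ≡ 64 (mod 124)
  8^64 ≡ 64² = 4096 ≡ 4 (mod 124)
  8^128 ≡ 4² = 16 ≡ 16 (mod 124)
161 = 128 + 32 + 1, so 8^161 = 8^128 × 8^32 × 8^1 ≡ 16 × 64 × 8 (mod 124)
Multiplying step by step:
  16 × 64 = 1024 ≡ 32 (mod 124)
  32 × 8 = 256 ≡ 8 (mod 124)
Result: 8^161 ≡ 8 (mod 124)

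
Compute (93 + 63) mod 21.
9

(93 + 63) = 156
156 mod 21 = 9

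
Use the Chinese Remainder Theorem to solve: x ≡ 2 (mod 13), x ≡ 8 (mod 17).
93

Using the Chinese Remainder Theorem:
M = product of moduli = 221
For equation 1: M_1 = 17, 17 ≡ 4 (mod 13), inverse of 17 mod 13 is 10 (check: 4 × 10 = 40 ≡ 1 (mod 13))
For equation 2: M_2 = 13, 13 ≡ 13 (mod 17), inverse of 13 mod 17 is 4 (check: 13 × 4 = 52 ≡ 1 (mod 17))
Combine: x ≡ Σ r_i×M_i×(M_i⁻¹ mod m_i) = 2×17×10 + 8×13×4 = 340 + 416 = 756
756 mod 221 = 93
x ≡ 93 (mod 221)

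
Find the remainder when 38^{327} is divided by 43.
By Fermat: 38^{42} ≡ 1 (mod 43). 327 = 7×42 + 33. So 38^{327} ≡ 38^{33} ≡ 41 (mod 43)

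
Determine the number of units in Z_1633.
1540

Prime factorization: 1633 = 23 × 71
Using the formula φ(n) = n × Π(1 - 1/p) for each prime factor p:
φ(1633) = 1633 × (1 - 1/23) × (1 - 1/71)
φ(1633) = 1540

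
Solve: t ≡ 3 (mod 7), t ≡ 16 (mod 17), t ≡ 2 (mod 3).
M = 7 × 17 × 3 = 357. M₁ = 51, y₁ ≡ 4 (mod 7). M₂ = 21, y₂ ≡ 13 (mod 17). M₃ = 119, y₃ ≡ 2 (mod 3). t = 3×51×4 + 16×21×13 + 2×119×2 ≡ 101 (mod 357)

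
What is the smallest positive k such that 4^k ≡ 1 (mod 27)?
Powers of 4 mod 27: 4^1≡4, 4^2≡16, 4^3≡10, 4^4≡13, 4^5≡25, 4^6≡19, 4^7≡22, 4^8≡7, 4^9≡1. Order = 9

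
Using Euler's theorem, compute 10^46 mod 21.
By Euler: 10^{12} ≡ 1 (mod 21) since gcd(10, 21) = 1. 46 = 3×12 + 10. So 10^{46} ≡ 10^{10} ≡ 4 (mod 21)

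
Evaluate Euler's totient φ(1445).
1088

Prime factorization: 1445 = 5 × 17^2
Using the formula φ(n) = n × Π(1 - 1/p) for each prime factor p:
φ(1445) = 1445 × (1 - 1/5) × (1 - 1/17)
φ(1445) = 1088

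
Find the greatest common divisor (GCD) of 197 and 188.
1

Using the Euclidean algorithm:
197 = 1 × 188 + 9
188 = 20 × 9 + 8
9 = 1 × 8 + 1
8 = 8 × 1 + 0

GCD(197, 188) = 1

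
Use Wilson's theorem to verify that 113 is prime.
(112)! mod 113 = 112. Since this equals -1 (mod 113), Wilson confirms 113 is prime.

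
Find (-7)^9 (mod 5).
(-7) ≡ 3 (mod 5). 9 = 8 + 1 (binary 1001). Repeated squaring mod 5: 3^1 ≡ 3; 3^2 ≡ 3² = 9 ≡ 4; 3^4 ≡ 4² = 16 ≡ 1; 3^8 ≡ 1² = 1 ≡ 1. Multiply: (-7)^9 ≡ 3^8 × 3^1 ≡ 1 × 3 (mod 5): 1 × 3 = 3 ≡ 3. So (-7)^9 ≡ 3 (mod 5).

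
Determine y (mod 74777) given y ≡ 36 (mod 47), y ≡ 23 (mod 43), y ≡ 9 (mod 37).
41819

Using the Chinese Remainder Theorem:
M = product of moduli = 74777
For equation 1: M_1 = 1591, 1591 ≡ 40 (mod 47), inverse of 1591 mod 47 is 20 (check: 40 × 20 = 800 ≡ 1 (mod 47))
For equation 2: M_2 = 1739, 1739 ≡ 19 (mod 43), inverse of 1739 mod 43 is 34 (check: 19 × 34 = 646 ≡ 1 (mod 43))
For equation 3: M_3 = 2021, 2021 ≡ 23 (mod 37), inverse of 2021 mod 37 is 29 (check: 23 × 29 = 667 ≡ 1 (mod 37))
Combine: y ≡ Σ r_i×M_i×(M_i⁻¹ mod m_i) = 36×1591×20 + 23×1739×34 + 9×2021×29 = 1145520 + 1359898 + 527481 = 3032899
3032899 mod 74777 = 41819
y ≡ 41819 (mod 74777)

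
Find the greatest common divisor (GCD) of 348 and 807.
3

Using the Euclidean algorithm:
348 = 0 × 807 + 348
807 = 2 × 348 + 111
348 = 3 × 111 + 15
111 = 7 × 15 + 6
15 = 2 × 6 + 3
6 = 2 × 3 + 0

GCD(348, 807) = 3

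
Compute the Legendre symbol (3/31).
(3/31) = 3^{15} mod 31 = -1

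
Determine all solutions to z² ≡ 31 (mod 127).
The square roots of 31 mod 127 are 44 and 83. Verify: 44² = 1936 ≡ 31 (mod 127)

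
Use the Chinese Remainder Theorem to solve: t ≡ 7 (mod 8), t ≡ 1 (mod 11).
M = 8 × 11 = 88. M₁ = 11, y₁ ≡ 3 (mod 8). M₂ = 8, y₂ ≡ 7 (mod 11). t = 7×11×3 + 1×8×7 ≡ 23 (mod 88)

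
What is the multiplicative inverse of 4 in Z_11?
3

Using Extended Euclidean Algorithm:
gcd(4, 11) = 1
Bezout coefficients: 4 × 3 + 11 × -1 = 1
So 4 × 3 ≡ 1 (mod 11)
The inverse is 3 mod 11 = 3
Verification: 4 × 3 = 12 = 1 × 11 + 1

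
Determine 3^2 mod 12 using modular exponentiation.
2 = 2 (binary 10). Repeated squaring mod 12: 3^1 ≡ 3; 3^2 ≡ 3² = 9 ≡ 9. So 3^2 ≡ 9 (mod 12).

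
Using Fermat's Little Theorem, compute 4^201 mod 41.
By Fermat: 4^{40} ≡ 1 (mod 41). 201 ≡ 1 (mod 40). So 4^{201} ≡ 4^{1} ≡ 4 (mod 41)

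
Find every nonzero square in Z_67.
QRs mod 67: {1, 4, 6, 9, 10, 14, 15, 16, 17, 19, 21, 22, 23, 24, 25, 26, 29, 33, 35, 36, 37, 39, 40, 47, 49, 54, 55, 56, 59, 60, 62, 64, 65}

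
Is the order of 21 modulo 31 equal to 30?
Yes, ord_31(21) = 30.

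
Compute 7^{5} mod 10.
7

Using successive squaring:
Binary expansion of 5: 101
Powers of 7 mod 10 (each is the square of the previous):
  7^1 ≡ 7 (mod 10)
  7^2 ≡ 7² = 49 ≡ 9 (mod 10)
  7^4 ≡ 9² = 81 ≡ 1 (mod 10)
5 = 4 + 1, so 7^5 = 7^4 × 7^1 ≡ 1 × 7 (mod 10)
Multiplying step by step:
  1 × 7 = 7 ≡ 7 (mod 10)
Result: 7^5 ≡ 7 (mod 10)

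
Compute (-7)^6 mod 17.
(-7) ≡ 10 (mod 17). 6 = 4 + 2 (binary 110). Repeated squaring mod 17: 10^1 ≡ 10; 10^2 ≡ 10² = 100 ≡ 15; 10^4 ≡ 15² = 225 ≡ 4. Multiply: (-7)^6 ≡ 10^4 × 10^2 ≡ 4 × 15 (mod 17): 4 × 15 = 60 ≡ 9. So (-7)^6 ≡ 9 (mod 17).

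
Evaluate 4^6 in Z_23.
6 = 4 + 2 (binary 110). Repeated squaring mod 23: 4^1 ≡ 4; 4^2 ≡ 4² = 16 ≡ 16; 4^4 ≡ 16² = 256 ≡ 3. Multiply: 4^6 = 4^4 × 4^2 ≡ 3 × 16 (mod 23): 3 × 16 = 48 ≡ 2. So 4^6 ≡ 2 (mod 23).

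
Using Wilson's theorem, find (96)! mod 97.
By Wilson's theorem, (96)! ≡ -1 ≡ 96 (mod 97)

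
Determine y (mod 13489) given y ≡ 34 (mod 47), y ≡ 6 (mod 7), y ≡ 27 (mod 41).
11220

Using the Chinese Remainder Theorem:
M = product of moduli = 13489
For equation 1: M_1 = 287, 287 ≡ 5 (mod 47), inverse of 287 mod 47 is 19 (check: 5 × 19 = 95 ≡ 1 (mod 47))
For equation 2: M_2 = 1927, 1927 ≡ 2 (mod 7), inverse of 1927 mod 7 is 4 (check: 2 × 4 = 8 ≡ 1 (mod 7))
For equation 3: M_3 = 329, 329 ≡ 1 (mod 41), inverse of 329 mod 41 is 1 (check: 1 × 1 = 1 ≡ 1 (mod 41))
Combine: y ≡ Σ r_i×M_i×(M_i⁻¹ mod m_i) = 34×287×19 + 6×1927×4 + 27×329×1 = 185402 + 46248 + 8883 = 240533
240533 mod 13489 = 11220
y ≡ 11220 (mod 13489)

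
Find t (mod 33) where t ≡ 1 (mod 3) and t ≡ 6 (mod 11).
M = 3 × 11 = 33. M₁ = 11, y₁ ≡ 2 (mod 3). M₂ = 3, y₂ ≡ 4 (mod 11). t = 1×11×2 + 6×3×4 ≡ 28 (mod 33)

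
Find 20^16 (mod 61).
Using repeated squaring. 16 = 16 (binary 10000). Repeated squaring mod 61: 20^1 ≡ 20; 20^2 ≡ 20² = 400 ≡ 34; 20^4 ≡ 34² = 1156 ≡ 58; 20^8 ≡ 58² = 3364 ≡ 9; 20^16 ≡ 9² = 81 ≡ 20. So 20^16 ≡ 20 (mod 61).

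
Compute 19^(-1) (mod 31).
18

Using Extended Euclidean Algorithm:
gcd(19, 31) = 1
Bezout coefficients: 19 × -13 + 31 × 8 = 1
So 19 × -13 ≡ 1 (mod 31)
The inverse is -13 mod 31 = 18
Verification: 19 × 18 = 342 = 11 × 31 + 1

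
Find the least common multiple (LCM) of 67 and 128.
8576

First find GCD(67, 128) using the Euclidean algorithm:
67 = 0 × 128 + 67
128 = 1 × 67 + 61
67 = 1 × 61 + 6
61 = 10 × 6 + 1
6 = 6 × 1 + 0
GCD(67, 128) = 1

LCM formula: LCM(a, b) = (a × b) / GCD(a, b)
LCM(67, 128) = (67 × 128) / 1
LCM(67, 128) = 8576 / 1
LCM(67, 128) = 8576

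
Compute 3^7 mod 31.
7 = 4 + 2 + 1 (binary 111). Repeated squaring mod 31: 3^1 ≡ 3; 3^2 ≡ 3² = 9 ≡ 9; 3^4 ≡ 9² = 81 ≡ 19. Multiply: 3^7 = 3^4 × 3^2 × 3^1 ≡ 19 × 9 × 3 (mod 31): 19 × 9 = 171 ≡ 16; 16 × 3 = 48 ≡ 17. So 3^7 ≡ 17 (mod 31).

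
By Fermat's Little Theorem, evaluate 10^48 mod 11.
By Fermat: 10^{10} ≡ 1 (mod 11). 48 = 4×10 + 8. So 10^{48} ≡ 10^{8} ≡ 1 (mod 11)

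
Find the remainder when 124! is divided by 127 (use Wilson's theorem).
(126)! = (124)! × (125) × (126) ≡ -1 (mod 127). So (124)! ≡ -1 × [(126)(125)]^(-1) ≡ 63 (mod 127)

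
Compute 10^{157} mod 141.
124

Using successive squaring:
Binary expansion of 157: 10011101
Powers of 10 mod 141 (each is the square of the previous):
  10^1 ≡ 10 (mod 141)
  10^2 ≡ 10² = 100 ≡ 100 (mod 141)
  10^4 ≡ 100² = 10000 ≡ 130 (mod 141)
  10^8 ≡ 130² = 16900 ≡ 121 (mod 141)
  10^16 ≡ 121² = 14641 ≡ 118 (mod 141)
  10^32 ≡ 118² = 13924 ≡ 106 (mod 141)
  10^64 ≡ 106² = 11236 ≡ 97 (mod 141)
  10^128 ≡ 97² = 9409 ≡ 103 (mod 141)
157 = 128 + 16 + 8 + 4 + 1, so 10^157 = 10^128 × 10^16 × 10^8 × 10^4 × 10^1 ≡ 103 × 118 × 121 × 130 × 10 (mod 141)
Multiplying step by step:
  103 × 118 = 12154 ≡ 28 (mod 141)
  28 × 121 = 3388 ≡ 4 (mod 141)
  4 × 130 = 520 ≡ 97 (mod 141)
  97 × 10 = 970 ≡ 124 (mod 141)
Result: 10^157 ≡ 124 (mod 141)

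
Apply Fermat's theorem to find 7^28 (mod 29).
By Fermat's Little Theorem, 7^{28} ≡ 1 (mod 29) since 29 is prime and gcd(7, 29) = 1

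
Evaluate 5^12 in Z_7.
Using Fermat: 5^{6} ≡ 1 (mod 7). 12 ≡ 0 (mod 6). So 5^{12} ≡ 5^{0} ≡ 1 (mod 7)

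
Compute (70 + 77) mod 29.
2

(70 + 77) = 147
147 mod 29 = 2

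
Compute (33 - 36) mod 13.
10

(33 - 36) = -3
-3 mod 13 = 10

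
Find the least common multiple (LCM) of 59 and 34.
2006

First find GCD(59, 34) using the Euclidean algorithm:
59 = 1 × 34 + 25
34 = 1 × 25 + 9
25 = 2 × 9 + 7
9 = 1 × 7 + 2
7 = 3 × 2 + 1
2 = 2 × 1 + 0
GCD(59, 34) = 1

LCM formula: LCM(a, b) = (a × b) / GCD(a, b)
LCM(59, 34) = (59 × 34) / 1
LCM(59, 34) = 2006 / 1
LCM(59, 34) = 2006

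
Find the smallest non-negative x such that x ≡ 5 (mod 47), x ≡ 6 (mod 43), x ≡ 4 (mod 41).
65194

Using the Chinese Remainder Theorem:
M = product of moduli = 82861
For equation 1: M_1 = 1763, 1763 ≡ 24 (mod 47), inverse of 1763 mod 47 is 2 (check: 24 × 2 = 48 ≡ 1 (mod 47))
For equation 2: M_2 = 1927, 1927 ≡ 35 (mod 43), inverse of 1927 mod 43 is 16 (check: 35 × 16 = 560 ≡ 1 (mod 43))
For equation 3: M_3 = 2021, 2021 ≡ 12 (mod 41), inverse of 2021 mod 41 is 24 (check: 12 × 24 = 288 ≡ 1 (mod 41))
Combine: x ≡ Σ r_i×M_i×(M_i⁻¹ mod m_i) = 5×1763×2 + 6×1927×16 + 4×2021×24 = 17630 + 184992 + 194016 = 396638
396638 mod 82861 = 65194
x ≡ 65194 (mod 82861)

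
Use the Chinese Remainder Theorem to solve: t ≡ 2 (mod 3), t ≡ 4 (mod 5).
M = 3 × 5 = 15. M₁ = 5, y₁ ≡ 2 (mod 3). M₂ = 3, y₂ ≡ 2 (mod 5). t = 2×5×2 + 4×3×2 ≡ 14 (mod 15)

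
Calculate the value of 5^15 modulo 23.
Using repeated squaring. 15 = 8 + 4 + 2 + 1 (binary 1111). Repeated squaring mod 23: 5^1 ≡ 5; 5^2 ≡ 5² = 25 ≡ 2; 5^4 ≡ 2² = 4 ≡ 4; 5^8 ≡ 4² = 16 ≡ 16. Multiply: 5^15 = 5^8 × 5^4 × 5^2 × 5^1 ≡ 16 × 4 × 2 × 5 (mod 23): 16 × 4 = 64 ≡ 18; 18 × 2 = 36 ≡ 13; 13 × 5 = 65 ≡ 19. So 5^15 ≡ 19 (mod 23).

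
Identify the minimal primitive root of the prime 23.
p - 1 = 22 has prime divisors 2, 11. h is a primitive root mod 23 iff h^(22/q) ≢ 1 (mod 23) for each such q.
h = 2: 2^11 ≡ 1, 2^2 ≡ 4 (mod 23); 2^11 ≡ 1, so not a primitive root.
h = 3: 3^11 ≡ 1, 3^2 ≡ 9 (mod 23); 3^11 ≡ 1, so not a primitive root.
h = 4: 4^11 ≡ 1, 4^2 ≡ 16 (mod 23); 4^11 ≡ 1, so not a primitive root.
h = 5: 5^11 ≡ 22, 5^2 ≡ 2 (mod 23); none is 1, so 5 has order 22 and is a primitive root.
The smallest primitive root mod 23 is g = 5.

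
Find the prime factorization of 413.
7 × 59

Divide by primes starting from smallest:
413 ÷ 7 = 59
59 ÷ 59 = 1

413 = 7 × 59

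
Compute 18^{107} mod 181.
98

Using successive squaring:
Binary expansion of 107: 1101011
Powers of 18 mod 181 (each is the square of the previous):
  18^1 ≡ 18 (mod 181)
  18^2 ≡ 18² = 324 ≡ 143 (mod 181)
  18^4 ≡ 143² = 20449 ≡ 177 (mod 181)
  18^8 ≡ 177² = 31329 ≡ 16 (mod 181)
  18^16 ≡ 16² = 256 ≡ 75 (mod 181)
  18^32 ≡ 75² = 5625 ≡ 14 (mod 181)
  18^64 ≡ 14² = 196 ≡ 15 (mod 181)
107 = 64 + 32 + 8 + 2 + 1, so 18^107 = 18^64 × 18^32 × 18^8 × 18^2 × 18^1 ≡ 15 × 14 × 16 × 143 × 18 (mod 181)
Multiplying step by step:
  15 × 14 = 210 ≡ 29 (mod 181)
  29 × 16 = 464 ≡ 102 (mod 181)
  102 × 143 = 14586 ≡ 106 (mod 181)
  106 × 18 = 1908 ≡ 98 (mod 181)
Result: 18^107 ≡ 98 (mod 181)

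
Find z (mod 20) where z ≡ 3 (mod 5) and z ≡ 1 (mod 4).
M = 5 × 4 = 20. M₁ = 4, y₁ ≡ 4 (mod 5). M₂ = 5, y₂ ≡ 1 (mod 4). z = 3×4×4 + 1×5×1 ≡ 13 (mod 20)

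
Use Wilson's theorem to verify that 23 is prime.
(22)! mod 23 = 22. Since this equals -1 (mod 23), Wilson confirms 23 is prime.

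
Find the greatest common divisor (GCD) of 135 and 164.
1

Using the Euclidean algorithm:
135 = 0 × 164 + 135
164 = 1 × 135 + 29
135 = 4 × 29 + 19
29 = 1 × 19 + 10
19 = 1 × 10 + 9
10 = 1 × 9 + 1
9 = 9 × 1 + 0

GCD(135, 164) = 1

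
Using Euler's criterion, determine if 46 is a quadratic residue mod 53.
By Euler's criterion: 46^{26} ≡ 1 (mod 53). Since this equals 1, 46 is a QR.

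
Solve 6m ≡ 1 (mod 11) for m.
6^(-1) ≡ 2 (mod 11). Verification: 6 × 2 = 12 ≡ 1 (mod 11)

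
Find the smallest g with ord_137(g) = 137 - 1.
p - 1 = 136 has prime divisors 2, 17. h is a primitive root mod 137 iff h^(136/q) ≢ 1 (mod 137) for each such q.
h = 2: 2^68 ≡ 1, 2^8 ≡ 119 (mod 137); 2^68 ≡ 1, so not a primitive root.
h = 3: 3^68 ≡ 136, 3^8 ≡ 122 (mod 137); none is 1, so 3 has order 136 and is a primitive root.
The smallest primitive root mod 137 is g = 3.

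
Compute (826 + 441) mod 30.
7

(826 + 441) = 1267
1267 mod 30 = 7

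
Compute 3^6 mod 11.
6 = 4 + 2 (binary 110). Repeated squaring mod 11: 3^1 ≡ 3; 3^2 ≡ 3² = 9 ≡ 9; 3^4 ≡ 9² = 81 ≡ 4. Multiply: 3^6 = 3^4 × 3^2 ≡ 4 × 9 (mod 11): 4 × 9 = 36 ≡ 3. So 3^6 ≡ 3 (mod 11).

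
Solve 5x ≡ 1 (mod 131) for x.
5^(-1) ≡ 105 (mod 131). Verification: 5 × 105 = 525 ≡ 1 (mod 131)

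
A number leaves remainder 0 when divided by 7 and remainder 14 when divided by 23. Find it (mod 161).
M = 7 × 23 = 161. M₁ = 23, y₁ ≡ 4 (mod 7). M₂ = 7, y₂ ≡ 10 (mod 23). y = 0×23×4 + 14×7×10 ≡ 14 (mod 161)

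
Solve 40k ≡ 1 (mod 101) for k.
48

Using Extended Euclidean Algorithm:
gcd(40, 101) = 1
Bezout coefficients: 40 × 48 + 101 × -19 = 1
So 40 × 48 ≡ 1 (mod 101)
The inverse is 48 mod 101 = 48
Verification: 40 × 48 = 1920 = 19 × 101 + 1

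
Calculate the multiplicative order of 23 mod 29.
Powers of 23 mod 29: 23^1≡23, 23^2≡7, 23^3≡16, 23^4≡20, 23^5≡25, 23^6≡24, 23^7≡1. Order = 7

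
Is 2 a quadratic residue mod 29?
By Euler's criterion: 2^{14} ≡ 28 (mod 29). Since this equals -1 (≡ 28), 2 is not a QR.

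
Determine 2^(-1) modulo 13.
2^(-1) ≡ 7 (mod 13). Verification: 2 × 7 = 14 ≡ 1 (mod 13)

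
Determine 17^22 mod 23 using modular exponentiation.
Using Fermat: 17^{22} ≡ 1 (mod 23). 22 ≡ 0 (mod 22). So 17^{22} ≡ 17^{0} ≡ 1 (mod 23)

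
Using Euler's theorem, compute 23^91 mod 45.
By Euler: 23^{24} ≡ 1 (mod 45) since gcd(23, 45) = 1. 91 = 3×24 + 19. So 23^{91} ≡ 23^{19} ≡ 32 (mod 45)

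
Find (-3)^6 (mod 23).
(-3) ≡ 20 (mod 23). 6 = 4 + 2 (binary 110). Repeated squaring mod 23: 20^1 ≡ 20; 20^2 ≡ 20² = 400 ≡ 9; 20^4 ≡ 9² = 81 ≡ 12. Multiply: (-3)^6 ≡ 20^4 × 20^2 ≡ 12 × 9 (mod 23): 12 × 9 = 108 ≡ 16. So (-3)^6 ≡ 16 (mod 23).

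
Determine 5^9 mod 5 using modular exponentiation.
5 ≡ 0 (mod 5). 9 = 8 + 1 (binary 1001). Repeated squaring mod 5: 0^1 ≡ 0; 0^2 ≡ 0² = 0 ≡ 0; 0^4 ≡ 0² = 0 ≡ 0; 0^8 ≡ 0² = 0 ≡ 0. Multiply: 5^9 ≡ 0^8 × 0^1 ≡ 0 × 0 (mod 5): 0 × 0 = 0 ≡ 0. So 5^9 ≡ 0 (mod 5).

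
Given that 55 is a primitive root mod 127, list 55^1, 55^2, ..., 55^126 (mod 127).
g^1, g^2, ..., g^{126} mod 127: {55, 104, 5, 21, 12, 25, 105, 60, 125, 17, 46, 117, 85, 103, 77, 44, 7, 4, 93, 35, 20, 84, 48, 100, 39, 113, 119, 68, 57, 87, 86, 31, 54, 49, 28, 16, 118, 13, 80, 82, 65, 19, 29, 71, 95, 18, 101, 94, 90, 124, 89, 69, 112, 64, 91, 52, 66, 74, 6, 76, 116, 30, 126, 72, 23, 122, 106, 115, 102, 22, 67, 2, 110, 81, 10, 42, 24, 50, 83, 120, 123, 34, 92, 107, 43, 79, 27, 88, 14, 8, 59, 70, 40, 41, 96, 73, 78, 99, 111, 9, 114, 47, 45, 62, 108, 98, 56, 32, 109, 26, 33, 37, 3, 38, 58, 15, 63, 36, 75, 61, 53, 121, 51, 11, 97, 1}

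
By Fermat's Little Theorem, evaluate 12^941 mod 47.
By Fermat: 12^{46} ≡ 1 (mod 47). 941 ≡ 21 (mod 46). So 12^{941} ≡ 12^{21} ≡ 16 (mod 47)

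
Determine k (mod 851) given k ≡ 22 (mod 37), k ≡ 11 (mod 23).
540

Using the Chinese Remainder Theorem:
M = product of moduli = 851
For equation 1: M_1 = 23, 23 ≡ 23 (mod 37), inverse of 23 mod 37 is 29 (check: 23 × 29 = 667 ≡ 1 (mod 37))
For equation 2: M_2 = 37, 37 ≡ 14 (mod 23), inverse of 37 mod 23 is 5 (check: 14 × 5 = 70 ≡ 1 (mod 23))
Combine: k ≡ Σ r_i×M_i×(M_i⁻¹ mod m_i) = 22×23×29 + 11×37×5 = 14674 + 2035 = 16709
16709 mod 851 = 540
k ≡ 540 (mod 851)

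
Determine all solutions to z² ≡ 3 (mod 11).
The square roots of 3 mod 11 are 5 and 6. Verify: 5² = 25 ≡ 3 (mod 11)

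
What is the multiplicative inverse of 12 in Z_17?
10

Using Extended Euclidean Algorithm:
gcd(12, 17) = 1
Bezout coefficients: 12 × -7 + 17 × 5 = 1
So 12 × -7 ≡ 1 (mod 17)
The inverse is -7 mod 17 = 10
Verification: 12 × 10 = 120 = 7 × 17 + 1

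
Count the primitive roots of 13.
4

The number of primitive roots modulo p is φ(p-1) = φ(12)
φ(12) = 4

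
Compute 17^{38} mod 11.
4

Using successive squaring:
Binary expansion of 38: 100110
Powers of 17 mod 11 (each is the square of the previous):
  17^1 ≡ 6 (mod 11)
  17^2 ≡ 6² = 36 ≡ 3 (mod 11)
  17^4 ≡ 3² = 9 ≡ 9 (mod 11)
  17^8 ≡ 9² = 81 ≡ 4 (mod 11)
  17^16 ≡ 4² = 16 ≡ 5 (mod 11)
  17^32 ≡ 5² = 25 ≡ 3 (mod 11)
38 = 32 + 4 + 2, so 17^38 = 17^32 × 17^4 × 17^2 ≡ 3 × 9 × 3 (mod 11)
Multiplying step by step:
  3 × 9 = 27 ≡ 5 (mod 11)
  5 × 3 = 15 ≡ 4 (mod 11)
Result: 17^38 ≡ 4 (mod 11)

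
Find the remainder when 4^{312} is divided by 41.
By Fermat: 4^{40} ≡ 1 (mod 41). 312 = 7×40 + 32. So 4^{312} ≡ 4^{32} ≡ 16 (mod 41)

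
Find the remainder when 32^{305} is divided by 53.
By Fermat: 32^{52} ≡ 1 (mod 53). 305 = 5×52 + 45. So 32^{305} ≡ 32^{45} ≡ 3 (mod 53)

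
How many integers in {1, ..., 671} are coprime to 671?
600

Prime factorization: 671 = 11 × 61
Using the formula φ(n) = n × Π(1 - 1/p) for each prime factor p:
φ(671) = 671 × (1 - 1/11) × (1 - 1/61)
φ(671) = 600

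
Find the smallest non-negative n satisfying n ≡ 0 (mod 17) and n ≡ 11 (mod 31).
M = 17 × 31 = 527. M₁ = 31, y₁ ≡ 11 (mod 17). M₂ = 17, y₂ ≡ 11 (mod 31). n = 0×31×11 + 11×17×11 ≡ 476 (mod 527)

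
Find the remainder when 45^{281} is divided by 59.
By Fermat: 45^{58} ≡ 1 (mod 59). 281 = 4×58 + 49. So 45^{281} ≡ 45^{49} ≡ 51 (mod 59)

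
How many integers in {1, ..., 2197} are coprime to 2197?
2028

Prime factorization: 2197 = 13^3
Using the formula φ(n) = n × Π(1 - 1/p) for each prime factor p:
φ(2197) = 2197 × (1 - 1/13)
φ(2197) = 2028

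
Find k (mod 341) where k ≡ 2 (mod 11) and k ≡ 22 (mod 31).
M = 11 × 31 = 341. M₁ = 31, y₁ ≡ 5 (mod 11). M₂ = 11, y₂ ≡ 17 (mod 31). k = 2×31×5 + 22×11×17 ≡ 332 (mod 341)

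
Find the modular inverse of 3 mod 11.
3^(-1) ≡ 4 (mod 11). Verification: 3 × 4 = 12 ≡ 1 (mod 11)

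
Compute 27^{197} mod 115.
52

Using successive squaring:
Binary expansion of 197: 11000101
Powers of 27 mod 115 (each is the square of the previous):
  27^1 ≡ 27 (mod 115)
  27^2 ≡ 27² = 729 ≡ 39 (mod 115)
  27^4 ≡ 39² = 1521 ≡ 26 (mod 115)
  27^8 ≡ 26² = 676 ≡ 101 (mod 115)
  27^16 ≡ 101² = 10201 ≡ 81 (mod 115)
  27^32 ≡ 81² = 6561 ≡ 6 (mod 115)
  27^64 ≡ 6² = 36 ≡ 36 (mod 115)
  27^128 ≡ 36² = 1296 ≡ 31 (mod 115)
197 = 128 + 64 + 4 + 1, so 27^197 = 27^128 × 27^64 × 27^4 × 27^1 ≡ 31 × 36 × 26 × 27 (mod 115)
Multiplying step by step:
  31 × 36 = 1116 ≡ 81 (mod 115)
  81 × 26 = 2106 ≡ 36 (mod 115)
  36 × 27 = 972 ≡ 52 (mod 115)
Result: 27^197 ≡ 52 (mod 115)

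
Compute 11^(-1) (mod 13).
11^(-1) ≡ 6 (mod 13). Verification: 11 × 6 = 66 ≡ 1 (mod 13)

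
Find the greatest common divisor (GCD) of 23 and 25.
1

Using the Euclidean algorithm:
23 = 0 × 25 + 23
25 = 1 × 23 + 2
23 = 11 × 2 + 1
2 = 2 × 1 + 0

GCD(23, 25) = 1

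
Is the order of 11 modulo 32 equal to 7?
No, the actual order is 8, not 7.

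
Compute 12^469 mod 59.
Using Fermat: 12^{58} ≡ 1 (mod 59). 469 ≡ 5 (mod 58). So 12^{469} ≡ 12^{5} ≡ 29 (mod 59)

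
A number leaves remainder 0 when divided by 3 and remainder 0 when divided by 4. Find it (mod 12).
M = 3 × 4 = 12. M₁ = 4, y₁ ≡ 1 (mod 3). M₂ = 3, y₂ ≡ 3 (mod 4). t = 0×4×1 + 0×3×3 ≡ 0 (mod 12)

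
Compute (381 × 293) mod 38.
27

(381 × 293) = 111633
111633 mod 38 = 27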